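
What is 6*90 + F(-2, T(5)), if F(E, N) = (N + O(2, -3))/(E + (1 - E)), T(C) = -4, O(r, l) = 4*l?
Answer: 524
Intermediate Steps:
F(E, N) = -12 + N (F(E, N) = (N + 4*(-3))/(E + (1 - E)) = (N - 12)/1 = (-12 + N)*1 = -12 + N)
6*90 + F(-2, T(5)) = 6*90 + (-12 - 4) = 540 - 16 = 524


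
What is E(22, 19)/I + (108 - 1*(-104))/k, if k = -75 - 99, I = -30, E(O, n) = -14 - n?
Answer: -103/870 ≈ -0.11839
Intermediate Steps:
k = -174
E(22, 19)/I + (108 - 1*(-104))/k = (-14 - 1*19)/(-30) + (108 - 1*(-104))/(-174) = (-14 - 19)*(-1/30) + (108 + 104)*(-1/174) = -33*(-1/30) + 212*(-1/174) = 11/10 - 106/87 = -103/870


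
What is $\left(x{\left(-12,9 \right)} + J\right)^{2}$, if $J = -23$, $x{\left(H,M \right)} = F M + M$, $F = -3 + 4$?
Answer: $25$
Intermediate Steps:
$F = 1$
$x{\left(H,M \right)} = 2 M$ ($x{\left(H,M \right)} = 1 M + M = M + M = 2 M$)
$\left(x{\left(-12,9 \right)} + J\right)^{2} = \left(2 \cdot 9 - 23\right)^{2} = \left(18 - 23\right)^{2} = \left(-5\right)^{2} = 25$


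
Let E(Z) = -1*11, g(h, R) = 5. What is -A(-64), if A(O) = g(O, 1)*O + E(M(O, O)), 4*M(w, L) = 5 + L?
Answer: 331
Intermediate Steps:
M(w, L) = 5/4 + L/4 (M(w, L) = (5 + L)/4 = 5/4 + L/4)
E(Z) = -11
A(O) = -11 + 5*O (A(O) = 5*O - 11 = -11 + 5*O)
-A(-64) = -(-11 + 5*(-64)) = -(-11 - 320) = -1*(-331) = 331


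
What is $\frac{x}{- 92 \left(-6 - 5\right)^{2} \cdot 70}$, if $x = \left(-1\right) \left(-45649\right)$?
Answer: $- \frac{45649}{779240} \approx -0.058581$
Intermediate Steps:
$x = 45649$
$\frac{x}{- 92 \left(-6 - 5\right)^{2} \cdot 70} = \frac{45649}{- 92 \left(-6 - 5\right)^{2} \cdot 70} = \frac{45649}{- 92 \left(-11\right)^{2} \cdot 70} = \frac{45649}{\left(-92\right) 121 \cdot 70} = \frac{45649}{\left(-11132\right) 70} = \frac{45649}{-779240} = 45649 \left(- \frac{1}{779240}\right) = - \frac{45649}{779240}$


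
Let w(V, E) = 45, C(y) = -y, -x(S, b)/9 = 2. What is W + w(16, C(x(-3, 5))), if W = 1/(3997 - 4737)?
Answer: 33299/740 ≈ 44.999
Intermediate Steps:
x(S, b) = -18 (x(S, b) = -9*2 = -18)
W = -1/740 (W = 1/(-740) = -1/740 ≈ -0.0013514)
W + w(16, C(x(-3, 5))) = -1/740 + 45 = 33299/740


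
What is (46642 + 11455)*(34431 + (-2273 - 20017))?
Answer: 705355677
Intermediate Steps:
(46642 + 11455)*(34431 + (-2273 - 20017)) = 58097*(34431 - 22290) = 58097*12141 = 705355677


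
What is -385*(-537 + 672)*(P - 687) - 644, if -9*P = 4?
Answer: 35729281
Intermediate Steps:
P = -4/9 (P = -⅑*4 = -4/9 ≈ -0.44444)
-385*(-537 + 672)*(P - 687) - 644 = -385*(-537 + 672)*(-4/9 - 687) - 644 = -51975*(-6187)/9 - 644 = -385*(-92805) - 644 = 35729925 - 644 = 35729281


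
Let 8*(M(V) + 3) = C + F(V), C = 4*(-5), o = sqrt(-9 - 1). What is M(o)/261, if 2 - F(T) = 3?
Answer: -5/232 ≈ -0.021552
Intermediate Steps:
o = I*sqrt(10) (o = sqrt(-10) = I*sqrt(10) ≈ 3.1623*I)
F(T) = -1 (F(T) = 2 - 1*3 = 2 - 3 = -1)
C = -20
M(V) = -45/8 (M(V) = -3 + (-20 - 1)/8 = -3 + (1/8)*(-21) = -3 - 21/8 = -45/8)
M(o)/261 = -45/8/261 = -45/8*1/261 = -5/232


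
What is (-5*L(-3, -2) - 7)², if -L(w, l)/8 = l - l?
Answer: 49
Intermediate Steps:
L(w, l) = 0 (L(w, l) = -8*(l - l) = -8*0 = 0)
(-5*L(-3, -2) - 7)² = (-5*0 - 7)² = (0 - 7)² = (-7)² = 49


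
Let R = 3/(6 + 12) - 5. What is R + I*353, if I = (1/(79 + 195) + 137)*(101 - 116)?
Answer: -298155494/411 ≈ -7.2544e+5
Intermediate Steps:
R = -29/6 (R = 3/18 - 5 = 3*(1/18) - 5 = ⅙ - 5 = -29/6 ≈ -4.8333)
I = -563085/274 (I = (1/274 + 137)*(-15) = (37539/274)*(-15) = -563085/274 ≈ -2055.1)
R + I*353 = -29/6 - 563085/274*353 = -29/6 - 198769005/274 = -298155494/411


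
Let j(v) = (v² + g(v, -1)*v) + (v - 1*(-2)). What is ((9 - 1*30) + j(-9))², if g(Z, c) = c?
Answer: 3844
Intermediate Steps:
j(v) = 2 + v² (j(v) = (v² - v) + (v - 1*(-2)) = (v² - v) + (v + 2) = (v² - v) + (2 + v) = 2 + v²)
((9 - 1*30) + j(-9))² = ((9 - 1*30) + (2 + (-9)²))² = ((9 - 30) + (2 + 81))² = (-21 + 83)² = 62² = 3844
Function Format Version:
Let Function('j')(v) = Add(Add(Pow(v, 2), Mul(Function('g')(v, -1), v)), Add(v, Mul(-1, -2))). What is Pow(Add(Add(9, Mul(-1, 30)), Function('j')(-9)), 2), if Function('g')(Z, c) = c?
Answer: 3844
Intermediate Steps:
Function('j')(v) = Add(2, Pow(v, 2)) (Function('j')(v) = Add(Add(Pow(v, 2), Mul(-1, v)), Add(v, Mul(-1, -2))) = Add(Add(Pow(v, 2), Mul(-1, v)), Add(v, 2)) = Add(Add(Pow(v, 2), Mul(-1, v)), Add(2, v)) = Add(2, Pow(v, 2)))
Pow(Add(Add(9, Mul(-1, 30)), Function('j')(-9)), 2) = Pow(Add(Add(9, Mul(-1, 30)), Add(2, Pow(-9, 2))), 2) = Pow(Add(Add(9, -30), Add(2, 81)), 2) = Pow(Add(-21, 83), 2) = Pow(62, 2) = 3844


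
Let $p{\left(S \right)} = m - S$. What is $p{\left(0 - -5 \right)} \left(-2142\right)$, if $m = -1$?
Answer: $12852$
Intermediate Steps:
$p{\left(S \right)} = -1 - S$
$p{\left(0 - -5 \right)} \left(-2142\right) = \left(-1 - \left(0 - -5\right)\right) \left(-2142\right) = \left(-1 - \left(0 + 5\right)\right) \left(-2142\right) = \left(-1 - 5\right) \left(-2142\right) = \left(-6\right) \left(-2142\right) = 12852$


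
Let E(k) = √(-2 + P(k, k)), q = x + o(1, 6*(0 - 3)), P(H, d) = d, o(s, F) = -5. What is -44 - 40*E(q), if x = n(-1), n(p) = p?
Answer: -44 - 80*I*√2 ≈ -44.0 - 113.14*I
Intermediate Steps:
x = -1
q = -6 (q = -1 - 5 = -6)
E(k) = √(-2 + k)
-44 - 40*E(q) = -44 - 40*√(-2 - 6) = -44 - 80*I*√2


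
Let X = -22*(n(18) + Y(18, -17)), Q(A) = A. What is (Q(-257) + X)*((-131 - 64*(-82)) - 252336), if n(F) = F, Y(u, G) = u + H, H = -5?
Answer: 232138641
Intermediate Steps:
Y(u, G) = -5 + u (Y(u, G) = u - 5 = -5 + u)
X = -682 (X = -22*(18 + (-5 + 18)) = -22*(18 + 13) = -22*31 = -682)
(Q(-257) + X)*((-131 - 64*(-82)) - 252336) = (-257 - 682)*((-131 - 64*(-82)) - 252336) = -939*((-131 + 5248) - 252336) = -939*(5117 - 252336) = -939*(-247219) = 232138641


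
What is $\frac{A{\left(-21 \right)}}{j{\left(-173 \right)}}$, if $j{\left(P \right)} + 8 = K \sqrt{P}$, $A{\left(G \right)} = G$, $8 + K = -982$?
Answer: $\frac{42}{42389341} - \frac{10395 i \sqrt{173}}{84778682} \approx 9.9081 \cdot 10^{-7} - 0.0016127 i$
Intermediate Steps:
$K = -990$ ($K = -8 - 982 = -990$)
$j{\left(P \right)} = -8 - 990 \sqrt{P}$
$\frac{A{\left(-21 \right)}}{j{\left(-173 \right)}} = - \frac{21}{-8 - 990 \sqrt{-173}} = - \frac{21}{-8 - 990 i \sqrt{173}}$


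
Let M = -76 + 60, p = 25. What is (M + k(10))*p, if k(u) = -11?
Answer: -675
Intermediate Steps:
M = -16
(M + k(10))*p = (-16 - 11)*25 = -27*25 = -675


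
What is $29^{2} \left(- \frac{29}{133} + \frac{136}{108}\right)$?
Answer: $\frac{3144499}{3591} \approx 875.66$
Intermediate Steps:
$29^{2} \left(- \frac{29}{133} + \frac{136}{108}\right) = 841 \left(\left(-29\right) \frac{1}{133} + 136 \cdot \frac{1}{108}\right) = 841 \left(- \frac{29}{133} + \frac{34}{27}\right) = 841 \cdot \frac{3739}{3591} = \frac{3144499}{3591}$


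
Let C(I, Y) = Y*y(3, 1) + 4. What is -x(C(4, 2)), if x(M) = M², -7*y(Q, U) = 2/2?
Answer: -676/49 ≈ -13.796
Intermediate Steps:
y(Q, U) = -⅐ (y(Q, U) = -2/(7*2) = -⅐*1 = -⅐)
C(I, Y) = 4 - Y/7 (C(I, Y) = Y*(-⅐) + 4 = -Y/7 + 4 = 4 - Y/7)
-x(C(4, 2)) = -(4 - ⅐*2)² = -(4 - 2/7)² = -(26/7)² = -1*676/49 = -676/49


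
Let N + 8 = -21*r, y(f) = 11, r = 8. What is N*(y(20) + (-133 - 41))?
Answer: 28688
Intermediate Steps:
N = -176 (N = -8 - 21*8 = -8 - 168 = -176)
N*(y(20) + (-133 - 41)) = -176*(11 + (-133 - 41)) = -176*(11 - 174) = -176*(-163) = 28688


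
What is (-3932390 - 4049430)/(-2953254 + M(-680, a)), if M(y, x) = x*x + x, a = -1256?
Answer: 56210/9697 ≈ 5.7966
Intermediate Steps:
M(y, x) = x + x**2 (M(y, x) = x**2 + x = x + x**2)
(-3932390 - 4049430)/(-2953254 + M(-680, a)) = (-3932390 - 4049430)/(-2953254 - 1256*(1 - 1256)) = -7981820/(-2953254 - 1256*(-1255)) = -7981820/(-2953254 + 1576280) = -7981820/(-1376974) = -7981820*(-1/1376974) = 56210/9697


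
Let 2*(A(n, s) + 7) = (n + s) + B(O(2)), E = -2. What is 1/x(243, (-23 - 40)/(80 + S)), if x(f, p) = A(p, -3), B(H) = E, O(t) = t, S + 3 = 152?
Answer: -229/2207 ≈ -0.10376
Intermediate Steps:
S = 149 (S = -3 + 152 = 149)
B(H) = -2
A(n, s) = -8 + n/2 + s/2 (A(n, s) = -7 + ((n + s) - 2)/2 = -7 + (-2 + n + s)/2 = -7 + (-1 + n/2 + s/2) = -8 + n/2 + s/2)
x(f, p) = -19/2 + p/2 (x(f, p) = -8 + p/2 + (½)*(-3) = -8 + p/2 - 3/2 = -19/2 + p/2)
1/x(243, (-23 - 40)/(80 + S)) = 1/(-19/2 + ((-23 - 40)/(80 + 149))/2) = 1/(-19/2 + (-63/229)/2) = 1/(-19/2 + (-63*1/229)/2) = 1/(-19/2 + (½)*(-63/229)) = 1/(-19/2 - 63/458) = 1/(-2207/229) = -229/2207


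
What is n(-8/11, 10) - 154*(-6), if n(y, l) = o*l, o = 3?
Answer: 954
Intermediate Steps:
n(y, l) = 3*l
n(-8/11, 10) - 154*(-6) = 3*10 - 154*(-6) = 30 + 924 = 954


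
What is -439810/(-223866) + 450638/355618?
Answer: 64321719772/19902694797 ≈ 3.2318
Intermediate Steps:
-439810/(-223866) + 450638/355618 = -439810*(-1/223866) + 450638*(1/355618) = 219905/111933 + 225319/177809 = 64321719772/19902694797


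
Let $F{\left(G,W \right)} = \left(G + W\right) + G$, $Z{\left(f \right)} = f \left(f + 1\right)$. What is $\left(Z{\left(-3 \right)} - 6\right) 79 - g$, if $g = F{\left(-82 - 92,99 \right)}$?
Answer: $249$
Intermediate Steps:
$Z{\left(f \right)} = f \left(1 + f\right)$
$F{\left(G,W \right)} = W + 2 G$
$g = -249$ ($g = 99 + 2 \left(-82 - 92\right) = 99 + 2 \left(-174\right) = 99 - 348 = -249$)
$\left(Z{\left(-3 \right)} - 6\right) 79 - g = \left(- 3 \left(1 - 3\right) - 6\right) 79 - -249 = \left(\left(-3\right) \left(-2\right) - 6\right) 79 + 249 = \left(6 - 6\right) 79 + 249 = 0 \cdot 79 + 249 = 0 + 249 = 249$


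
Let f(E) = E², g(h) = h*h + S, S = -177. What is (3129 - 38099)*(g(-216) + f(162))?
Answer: -2543123310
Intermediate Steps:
g(h) = -177 + h² (g(h) = h*h - 177 = h² - 177 = -177 + h²)
(3129 - 38099)*(g(-216) + f(162)) = (3129 - 38099)*((-177 + (-216)²) + 162²) = -34970*((-177 + 46656) + 26244) = -34970*(46479 + 26244) = -34970*72723 = -2543123310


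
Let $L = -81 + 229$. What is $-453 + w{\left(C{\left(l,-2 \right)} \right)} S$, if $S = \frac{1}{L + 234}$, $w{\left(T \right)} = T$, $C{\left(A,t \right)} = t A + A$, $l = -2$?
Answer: $- \frac{86522}{191} \approx -452.99$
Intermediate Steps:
$C{\left(A,t \right)} = A + A t$ ($C{\left(A,t \right)} = A t + A = A + A t$)
$L = 148$
$S = \frac{1}{382}$ ($S = \frac{1}{148 + 234} = \frac{1}{382} \approx 0.0026178$)
$-453 + w{\left(C{\left(l,-2 \right)} \right)} S = -453 + - 2 \left(1 - 2\right) \frac{1}{382} = -453 + \left(-2\right) \left(-1\right) \frac{1}{382} = -453 + 2 \cdot \frac{1}{382} = -453 + \frac{1}{191} = - \frac{86522}{191}$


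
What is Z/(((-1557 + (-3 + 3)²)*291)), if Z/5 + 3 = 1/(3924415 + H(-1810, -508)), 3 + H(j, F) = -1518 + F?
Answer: 58835785/1777182105582 ≈ 3.3106e-5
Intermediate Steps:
H(j, F) = -1521 + F (H(j, F) = -3 + (-1518 + F) = -1521 + F)
Z = -58835785/3922386 (Z = -15 + 5/(3924415 + (-1521 - 508)) = -15 + 5/(3924415 - 2029) = -15 + 5/3922386 = -58835785/3922386 ≈ -15.000)
Z/(((-1557 + (-3 + 3)²)*291)) = -58835785*1/(291*(-1557 + (-3 + 3)²))/3922386 = -58835785*1/(291*(-1557 + 0²))/3922386 = -58835785*1/(291*(-1557 + 0))/3922386 = -58835785/(3922386*((-1557*291))) = -58835785/3922386/(-453087) = -58835785/3922386*(-1/453087) = 58835785/1777182105582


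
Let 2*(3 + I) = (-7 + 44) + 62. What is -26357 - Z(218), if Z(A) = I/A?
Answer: -11491745/436 ≈ -26357.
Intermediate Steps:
I = 93/2 (I = -3 + ((-7 + 44) + 62)/2 = -3 + (37 + 62)/2 = -3 + (½)*99 = -3 + 99/2 = 93/2 ≈ 46.500)
Z(A) = 93/(2*A)
-26357 - Z(218) = -26357 - 93/(2*218) = -26357 - 1*93/436 = -26357 - 93/436 = -11491745/436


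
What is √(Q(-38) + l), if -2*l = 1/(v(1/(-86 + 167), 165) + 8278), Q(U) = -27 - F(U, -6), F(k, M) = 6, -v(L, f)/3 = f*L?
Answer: I*√731592306834/148894 ≈ 5.7446*I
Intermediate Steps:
v(L, f) = -3*L*f (v(L, f) = -3*f*L = -3*L*f)
Q(U) = -33 (Q(U) = -27 - 1*6 = -27 - 6 = -33)
l = -9/148894 (l = -1/(2*(-3*165/(-86 + 167) + 8278)) = -1/(2*(-3*165/81 + 8278)) = -1/(2*(-3*1/81*165 + 8278)) = -1/(2*(-55/9 + 8278)) = -1/(2*74447/9) = -½*9/74447 = -9/148894 ≈ -6.0446e-5)
√(Q(-38) + l) = √(-33 - 9/148894) = √(-4913511/148894) = I*√731592306834/148894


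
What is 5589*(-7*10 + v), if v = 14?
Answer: -312984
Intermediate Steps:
5589*(-7*10 + v) = 5589*(-7*10 + 14) = 5589*(-70 + 14) = 5589*(-56) = -312984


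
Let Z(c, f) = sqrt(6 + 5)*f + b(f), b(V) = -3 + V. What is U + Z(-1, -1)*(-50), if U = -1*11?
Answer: 189 + 50*sqrt(11) ≈ 354.83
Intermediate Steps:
U = -11
Z(c, f) = -3 + f + f*sqrt(11) (Z(c, f) = sqrt(6 + 5)*f + (-3 + f) = sqrt(11)*f + (-3 + f) = f*sqrt(11) + (-3 + f) = -3 + f + f*sqrt(11))
U + Z(-1, -1)*(-50) = -11 + (-3 - 1 - sqrt(11))*(-50) = -11 + (-4 - sqrt(11))*(-50) = -11 + (200 + 50*sqrt(11)) = 189 + 50*sqrt(11)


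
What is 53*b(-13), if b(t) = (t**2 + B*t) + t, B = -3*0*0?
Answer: 8268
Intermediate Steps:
B = 0 (B = 0*0 = 0)
b(t) = t + t**2 (b(t) = (t**2 + 0*t) + t = (t**2 + 0) + t = t**2 + t = t + t**2)
53*b(-13) = 53*(-13*(1 - 13)) = 53*(-13*(-12)) = 53*156 = 8268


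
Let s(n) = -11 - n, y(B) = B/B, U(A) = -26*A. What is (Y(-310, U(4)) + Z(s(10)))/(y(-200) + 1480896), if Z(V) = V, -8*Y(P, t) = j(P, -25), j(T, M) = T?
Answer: 71/5923588 ≈ 1.1986e-5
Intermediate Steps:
y(B) = 1
Y(P, t) = -P/8
(Y(-310, U(4)) + Z(s(10)))/(y(-200) + 1480896) = (-⅛*(-310) + (-11 - 1*10))/(1 + 1480896) = (155/4 + (-11 - 10))/1480897 = (155/4 - 21)*(1/1480897) = (71/4)*(1/1480897) = 71/5923588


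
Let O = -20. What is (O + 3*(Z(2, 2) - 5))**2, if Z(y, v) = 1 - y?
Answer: 1444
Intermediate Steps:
(O + 3*(Z(2, 2) - 5))**2 = (-20 + 3*((1 - 1*2) - 5))**2 = (-20 + 3*((1 - 2) - 5))**2 = (-20 + 3*(-1 - 5))**2 = (-20 + 3*(-6))**2 = (-20 - 18)**2 = (-38)**2 = 1444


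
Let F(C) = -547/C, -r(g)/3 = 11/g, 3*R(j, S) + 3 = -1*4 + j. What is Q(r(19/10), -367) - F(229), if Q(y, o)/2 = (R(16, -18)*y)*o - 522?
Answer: 161873089/4351 ≈ 37204.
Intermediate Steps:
R(j, S) = -7/3 + j/3 (R(j, S) = -1 + (-1*4 + j)/3 = -1 + (-4 + j)/3 = -1 + (-4/3 + j/3) = -7/3 + j/3)
r(g) = -33/g
Q(y, o) = -1044 + 6*o*y (Q(y, o) = 2*(((-7/3 + (⅓)*16)*y)*o - 522) = 2*(((-7/3 + 16/3)*y)*o - 522) = 2*((3*y)*o - 522) = 2*(3*o*y - 522) = 2*(-522 + 3*o*y) = -1044 + 6*o*y)
Q(r(19/10), -367) - F(229) = (-1044 + 6*(-367)*(-33/(19/10))) - (-547)/229 = (-1044 + 6*(-367)*(-33/(19*(⅒)))) - (-547)/229 = (-1044 + 6*(-367)*(-33/19/10)) - 1*(-547/229) = (-1044 + 6*(-367)*(-33*10/19)) + 547/229 = (-1044 + 6*(-367)*(-330/19)) + 547/229 = (-1044 + 726660/19) + 547/229 = 706824/19 + 547/229 = 161873089/4351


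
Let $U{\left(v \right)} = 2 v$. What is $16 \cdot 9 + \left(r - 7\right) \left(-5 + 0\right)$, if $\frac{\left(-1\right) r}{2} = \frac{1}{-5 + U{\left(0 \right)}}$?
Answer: $177$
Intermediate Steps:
$r = \frac{2}{5}$ ($r = - \frac{2}{-5 + 2 \cdot 0} = - \frac{2}{-5 + 0} = - \frac{2}{-5} = \left(-2\right) \left(- \frac{1}{5}\right) = \frac{2}{5} \approx 0.4$)
$16 \cdot 9 + \left(r - 7\right) \left(-5 + 0\right) = 16 \cdot 9 + \left(\frac{2}{5} - 7\right) \left(-5 + 0\right) = 144 - -33 = 144 + 33 = 177$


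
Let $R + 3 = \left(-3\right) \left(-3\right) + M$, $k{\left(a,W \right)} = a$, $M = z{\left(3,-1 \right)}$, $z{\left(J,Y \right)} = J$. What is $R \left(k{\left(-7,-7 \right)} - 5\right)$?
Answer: $-108$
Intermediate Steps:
$M = 3$
$R = 9$ ($R = -3 + \left(\left(-3\right) \left(-3\right) + 3\right) = -3 + \left(9 + 3\right) = -3 + 12 = 9$)
$R \left(k{\left(-7,-7 \right)} - 5\right) = 9 \left(-7 - 5\right) = 9 \left(-12\right) = -108$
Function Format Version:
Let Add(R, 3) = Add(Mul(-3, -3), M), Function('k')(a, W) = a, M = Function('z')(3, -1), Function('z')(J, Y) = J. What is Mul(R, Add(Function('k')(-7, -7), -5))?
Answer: -108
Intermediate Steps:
M = 3
R = 9 (R = Add(-3, Add(Mul(-3, -3), 3)) = Add(-3, Add(9, 3)) = Add(-3, 12) = 9)
Mul(R, Add(Function('k')(-7, -7), -5)) = Mul(9, Add(-7, -5)) = Mul(9, -12) = -108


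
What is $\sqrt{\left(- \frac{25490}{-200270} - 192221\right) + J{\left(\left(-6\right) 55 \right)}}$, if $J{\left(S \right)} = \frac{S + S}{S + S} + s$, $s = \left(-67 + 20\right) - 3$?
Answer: $\frac{i \sqrt{77115740716007}}{20027} \approx 438.49 i$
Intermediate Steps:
$s = -50$ ($s = -47 - 3 = -50$)
$J{\left(S \right)} = -49$ ($J{\left(S \right)} = \frac{S + S}{S + S} - 50 = \frac{2 S}{2 S} - 50 = 2 S \frac{1}{2 S} - 50 = 1 - 50 = -49$)
$\sqrt{\left(- \frac{25490}{-200270} - 192221\right) + J{\left(\left(-6\right) 55 \right)}} = \sqrt{\left(- \frac{25490}{-200270} - 192221\right) - 49} = \sqrt{\left(\left(-25490\right) \left(- \frac{1}{200270}\right) - 192221\right) - 49} = \sqrt{\left(\frac{2549}{20027} - 192221\right) - 49} = \sqrt{- \frac{3849607418}{20027} - 49} = \sqrt{- \frac{3850588741}{20027}} = \frac{i \sqrt{77115740716007}}{20027}$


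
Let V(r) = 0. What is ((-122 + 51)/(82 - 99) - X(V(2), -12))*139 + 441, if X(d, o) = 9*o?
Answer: 272570/17 ≈ 16034.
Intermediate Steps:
((-122 + 51)/(82 - 99) - X(V(2), -12))*139 + 441 = ((-122 + 51)/(82 - 99) - 9*(-12))*139 + 441 = (-71/(-17) - 1*(-108))*139 + 441 = (-71*(-1/17) + 108)*139 + 441 = (71/17 + 108)*139 + 441 = (1907/17)*139 + 441 = 265073/17 + 441 = 272570/17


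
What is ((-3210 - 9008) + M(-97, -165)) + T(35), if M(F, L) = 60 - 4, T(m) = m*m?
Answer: -10937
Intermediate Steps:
T(m) = m²
M(F, L) = 56
((-3210 - 9008) + M(-97, -165)) + T(35) = ((-3210 - 9008) + 56) + 35² = (-12218 + 56) + 1225 = -12162 + 1225 = -10937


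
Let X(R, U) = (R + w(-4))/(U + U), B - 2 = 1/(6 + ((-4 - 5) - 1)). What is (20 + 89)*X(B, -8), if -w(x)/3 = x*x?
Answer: 20165/64 ≈ 315.08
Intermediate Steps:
B = 7/4 (B = 2 + 1/(6 + ((-4 - 5) - 1)) = 2 + 1/(6 + (-9 - 1)) = 2 + 1/(6 - 10) = 2 + 1/(-4) = 2 - ¼ = 7/4 ≈ 1.7500)
w(x) = -3*x² (w(x) = -3*x*x = -3*x²)
X(R, U) = (-48 + R)/(2*U) (X(R, U) = (R - 3*(-4)²)/(U + U) = (R - 3*16)/((2*U)) = (R - 48)*(1/(2*U)) = (-48 + R)*(1/(2*U)) = (-48 + R)/(2*U))
(20 + 89)*X(B, -8) = (20 + 89)*((½)*(-48 + 7/4)/(-8)) = 109*((½)*(-⅛)*(-185/4)) = 109*(185/64) = 20165/64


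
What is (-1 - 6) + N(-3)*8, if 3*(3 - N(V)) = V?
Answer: 25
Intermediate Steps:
N(V) = 3 - V/3
(-1 - 6) + N(-3)*8 = (-1 - 6) + (3 - 1/3*(-3))*8 = -7 + (3 + 1)*8 = -7 + 4*8 = -7 + 32 = 25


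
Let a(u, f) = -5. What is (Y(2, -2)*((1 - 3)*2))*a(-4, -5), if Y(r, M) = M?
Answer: -40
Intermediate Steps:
(Y(2, -2)*((1 - 3)*2))*a(-4, -5) = -2*(1 - 3)*2*(-5) = -(-4)*2*(-5) = -2*(-4)*(-5) = 8*(-5) = -40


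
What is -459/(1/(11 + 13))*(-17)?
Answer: 187272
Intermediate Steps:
-459/(1/(11 + 13))*(-17) = -459/(1/24)*(-17) = -459/1/24*(-17) = -459*24*(-17) = -11016*(-17) = 187272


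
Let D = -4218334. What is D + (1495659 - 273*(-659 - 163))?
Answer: -2498269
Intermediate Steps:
D + (1495659 - 273*(-659 - 163)) = -4218334 + (1495659 - 273*(-659 - 163)) = -4218334 + (1495659 - 273*(-822)) = -4218334 + (1495659 + 224406) = -4218334 + 1720065 = -2498269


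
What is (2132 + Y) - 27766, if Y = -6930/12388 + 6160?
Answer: -120625421/6194 ≈ -19475.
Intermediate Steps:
Y = 38151575/6194 (Y = -6930*1/12388 + 6160 = -3465/6194 + 6160 = 38151575/6194 ≈ 6159.4)
(2132 + Y) - 27766 = (2132 + 38151575/6194) - 27766 = 51357183/6194 - 27766 = -120625421/6194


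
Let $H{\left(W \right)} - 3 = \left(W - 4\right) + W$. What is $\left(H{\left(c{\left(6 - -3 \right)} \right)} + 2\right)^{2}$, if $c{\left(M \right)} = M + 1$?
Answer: $441$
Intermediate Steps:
$c{\left(M \right)} = 1 + M$
$H{\left(W \right)} = -1 + 2 W$ ($H{\left(W \right)} = 3 + \left(\left(W - 4\right) + W\right) = 3 + \left(\left(-4 + W\right) + W\right) = 3 + \left(-4 + 2 W\right) = -1 + 2 W$)
$\left(H{\left(c{\left(6 - -3 \right)} \right)} + 2\right)^{2} = \left(\left(-1 + 2 \left(1 + \left(6 - -3\right)\right)\right) + 2\right)^{2} = \left(\left(-1 + 2 \left(1 + \left(6 + 3\right)\right)\right) + 2\right)^{2} = \left(\left(-1 + 2 \left(1 + 9\right)\right) + 2\right)^{2} = \left(\left(-1 + 2 \cdot 10\right) + 2\right)^{2} = \left(\left(-1 + 20\right) + 2\right)^{2} = \left(19 + 2\right)^{2} = 21^{2} = 441$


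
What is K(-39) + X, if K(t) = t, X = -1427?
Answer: -1466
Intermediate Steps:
K(-39) + X = -39 - 1427 = -1466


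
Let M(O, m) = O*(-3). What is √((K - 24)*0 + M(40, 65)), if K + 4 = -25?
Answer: 2*I*√30 ≈ 10.954*I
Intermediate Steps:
K = -29 (K = -4 - 25 = -29)
M(O, m) = -3*O
√((K - 24)*0 + M(40, 65)) = √((-29 - 24)*0 - 3*40) = √(-53*0 - 120) = √(0 - 120) = √(-120) = 2*I*√30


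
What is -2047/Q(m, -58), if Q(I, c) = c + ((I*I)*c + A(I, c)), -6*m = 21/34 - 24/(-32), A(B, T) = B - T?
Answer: 18930656/29977 ≈ 631.51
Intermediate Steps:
m = -31/136 (m = -(21/34 - 24/(-32))/6 = -(21*(1/34) - 24*(-1/32))/6 = -(21/34 + ¾)/6 = -⅙*93/68 = -31/136 ≈ -0.22794)
Q(I, c) = I + c*I² (Q(I, c) = c + ((I*I)*c + (I - c)) = c + (I²*c + (I - c)) = c + (c*I² + (I - c)) = c + (I - c + c*I²) = I + c*I²)
-2047/Q(m, -58) = -2047*(-136/(31*(1 - 31/136*(-58)))) = -2047*(-136/(31*(1 + 899/68))) = -2047/((-31/136*967/68)) = -2047/(-29977/9248) = -2047*(-9248/29977) = 18930656/29977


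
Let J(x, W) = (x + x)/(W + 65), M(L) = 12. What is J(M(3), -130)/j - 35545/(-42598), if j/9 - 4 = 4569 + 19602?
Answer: 167563232341/200812296750 ≈ 0.83443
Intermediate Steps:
J(x, W) = 2*x/(65 + W) (J(x, W) = (2*x)/(65 + W) = 2*x/(65 + W))
j = 217575 (j = 36 + 9*(4569 + 19602) = 36 + 9*24171 = 36 + 217539 = 217575)
J(M(3), -130)/j - 35545/(-42598) = (2*12/(65 - 130))/217575 - 35545/(-42598) = (2*12/(-65))*(1/217575) - 35545*(-1/42598) = (2*12*(-1/65))*(1/217575) + 35545/42598 = -24/65*1/217575 + 35545/42598 = -8/4714125 + 35545/42598 = 167563232341/200812296750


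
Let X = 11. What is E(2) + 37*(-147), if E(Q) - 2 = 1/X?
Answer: -59806/11 ≈ -5436.9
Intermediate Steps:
E(Q) = 23/11 (E(Q) = 2 + 1/11 = 23/11)
E(2) + 37*(-147) = 23/11 + 37*(-147) = 23/11 - 5439 = -59806/11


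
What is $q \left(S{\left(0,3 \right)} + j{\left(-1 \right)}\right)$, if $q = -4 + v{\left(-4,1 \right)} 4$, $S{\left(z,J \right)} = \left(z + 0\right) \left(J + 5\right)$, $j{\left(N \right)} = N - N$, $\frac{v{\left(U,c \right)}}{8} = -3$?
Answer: $0$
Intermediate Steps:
$v{\left(U,c \right)} = -24$ ($v{\left(U,c \right)} = 8 \left(-3\right) = -24$)
$j{\left(N \right)} = 0$
$S{\left(z,J \right)} = z \left(5 + J\right)$
$q = -100$ ($q = -4 - 96 = -100$)
$q \left(S{\left(0,3 \right)} + j{\left(-1 \right)}\right) = - 100 \left(0 \left(5 + 3\right) + 0\right) = - 100 \left(0 \cdot 8 + 0\right) = - 100 \left(0 + 0\right) = \left(-100\right) 0 = 0$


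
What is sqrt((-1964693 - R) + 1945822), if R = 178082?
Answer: I*sqrt(196953) ≈ 443.79*I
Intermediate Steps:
sqrt((-1964693 - R) + 1945822) = sqrt((-1964693 - 1*178082) + 1945822) = sqrt((-1964693 - 178082) + 1945822) = sqrt(-2142775 + 1945822) = sqrt(-196953) = I*sqrt(196953)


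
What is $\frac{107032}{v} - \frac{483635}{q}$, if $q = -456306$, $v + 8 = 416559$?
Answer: $\frac{14723410981}{11180865918} \approx 1.3168$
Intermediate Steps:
$v = 416551$ ($v = -8 + 416559 = 416551$)
$\frac{107032}{v} - \frac{483635}{q} = \frac{107032}{416551} - \frac{483635}{-456306} = 107032 \cdot \frac{1}{416551} - - \frac{483635}{456306} = \frac{6296}{24503} + \frac{483635}{456306} = \frac{14723410981}{11180865918}$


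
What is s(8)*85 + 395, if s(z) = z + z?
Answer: 1755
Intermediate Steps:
s(z) = 2*z
s(8)*85 + 395 = (2*8)*85 + 395 = 16*85 + 395 = 1360 + 395 = 1755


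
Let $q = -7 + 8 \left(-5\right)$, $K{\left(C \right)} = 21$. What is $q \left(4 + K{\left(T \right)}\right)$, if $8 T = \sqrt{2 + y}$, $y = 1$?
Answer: $-1175$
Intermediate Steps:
$T = \frac{\sqrt{3}}{8}$ ($T = \frac{\sqrt{2 + 1}}{8} = \frac{\sqrt{3}}{8} \approx 0.21651$)
$q = -47$ ($q = -7 - 40 = -47$)
$q \left(4 + K{\left(T \right)}\right) = - 47 \left(4 + 21\right) = \left(-47\right) 25 = -1175$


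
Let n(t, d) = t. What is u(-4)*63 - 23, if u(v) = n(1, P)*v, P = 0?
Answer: -275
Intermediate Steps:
u(v) = v (u(v) = 1*v = v)
u(-4)*63 - 23 = -4*63 - 23 = -252 - 23 = -275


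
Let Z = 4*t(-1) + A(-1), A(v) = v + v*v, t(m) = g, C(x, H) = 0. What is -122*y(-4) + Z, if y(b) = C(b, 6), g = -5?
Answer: -20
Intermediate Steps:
t(m) = -5
y(b) = 0
A(v) = v + v²
Z = -20 (Z = 4*(-5) - (1 - 1) = -20 - 1*0 = -20 + 0 = -20)
-122*y(-4) + Z = -122*0 - 20 = 0 - 20 = -20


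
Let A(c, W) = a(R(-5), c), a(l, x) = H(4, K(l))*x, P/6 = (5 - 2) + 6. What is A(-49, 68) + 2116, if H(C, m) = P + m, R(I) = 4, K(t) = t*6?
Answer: -1706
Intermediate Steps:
K(t) = 6*t
P = 54 (P = 6*((5 - 2) + 6) = 6*(3 + 6) = 6*9 = 54)
H(C, m) = 54 + m
a(l, x) = x*(54 + 6*l) (a(l, x) = (54 + 6*l)*x = x*(54 + 6*l))
A(c, W) = 78*c (A(c, W) = 6*c*(9 + 4) = 6*c*13 = 78*c)
A(-49, 68) + 2116 = 78*(-49) + 2116 = -3822 + 2116 = -1706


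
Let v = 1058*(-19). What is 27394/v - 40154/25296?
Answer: -22060799/7477944 ≈ -2.9501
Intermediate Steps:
v = -20102
27394/v - 40154/25296 = 27394/(-20102) - 40154/25296 = 27394*(-1/20102) - 40154*1/25296 = -13697/10051 - 1181/744 = -22060799/7477944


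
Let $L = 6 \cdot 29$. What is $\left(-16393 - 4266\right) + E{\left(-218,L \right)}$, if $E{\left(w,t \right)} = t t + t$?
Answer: $9791$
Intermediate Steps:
$L = 174$
$E{\left(w,t \right)} = t + t^{2}$ ($E{\left(w,t \right)} = t^{2} + t = t + t^{2}$)
$\left(-16393 - 4266\right) + E{\left(-218,L \right)} = \left(-16393 - 4266\right) + 174 \left(1 + 174\right) = -20659 + 174 \cdot 175 = -20659 + 30450 = 9791$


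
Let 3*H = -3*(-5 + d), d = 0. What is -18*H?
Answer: -90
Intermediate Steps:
H = 5 (H = (-3*(-5 + 0))/3 = (-3*(-5))/3 = (⅓)*15 = 5)
-18*H = -18*5 = -90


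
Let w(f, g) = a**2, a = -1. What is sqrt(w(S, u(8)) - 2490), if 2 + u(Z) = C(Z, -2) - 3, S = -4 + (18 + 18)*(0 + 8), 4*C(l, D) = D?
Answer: I*sqrt(2489) ≈ 49.89*I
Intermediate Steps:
C(l, D) = D/4
S = 284 (S = -4 + 36*8 = -4 + 288 = 284)
u(Z) = -11/2 (u(Z) = -2 + ((1/4)*(-2) - 3) = -2 + (-1/2 - 3) = -2 - 7/2 = -11/2)
w(f, g) = 1 (w(f, g) = (-1)**2 = 1)
sqrt(w(S, u(8)) - 2490) = sqrt(1 - 2490) = sqrt(-2489) = I*sqrt(2489)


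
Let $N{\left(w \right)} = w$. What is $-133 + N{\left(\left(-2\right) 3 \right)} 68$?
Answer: $-541$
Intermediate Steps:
$-133 + N{\left(\left(-2\right) 3 \right)} 68 = -133 + \left(-2\right) 3 \cdot 68 = -133 - 408 = -541$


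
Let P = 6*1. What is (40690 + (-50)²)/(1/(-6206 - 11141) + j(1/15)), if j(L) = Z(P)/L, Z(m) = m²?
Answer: 107030990/1338197 ≈ 79.981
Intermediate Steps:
P = 6
j(L) = 36/L (j(L) = 6²/L = 36/L)
(40690 + (-50)²)/(1/(-6206 - 11141) + j(1/15)) = (40690 + (-50)²)/(1/(-6206 - 11141) + 36/(1/15)) = (40690 + 2500)/(1/(-17347) + 36/(1/15)) = 43190/(-1/17347 + 36*15) = 43190/(-1/17347 + 540) = 43190/(9367379/17347) = 43190*(17347/9367379) = 107030990/1338197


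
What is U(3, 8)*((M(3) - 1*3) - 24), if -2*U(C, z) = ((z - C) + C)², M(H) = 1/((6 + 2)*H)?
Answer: 2588/3 ≈ 862.67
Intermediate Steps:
M(H) = 1/(8*H)
U(C, z) = -z²/2 (U(C, z) = -((z - C) + C)²/2 = -z²/2)
U(3, 8)*((M(3) - 1*3) - 24) = (-½*8²)*(((⅛)/3 - 1*3) - 24) = (-½*64)*(((⅛)*(⅓) - 3) - 24) = -32*((1/24 - 3) - 24) = -32*(-71/24 - 24) = -32*(-647/24) = 2588/3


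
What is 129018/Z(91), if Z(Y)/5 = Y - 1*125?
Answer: -64509/85 ≈ -758.93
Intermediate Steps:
Z(Y) = -625 + 5*Y (Z(Y) = 5*(Y - 1*125) = 5*(Y - 125) = 5*(-125 + Y) = -625 + 5*Y)
129018/Z(91) = 129018/(-625 + 5*91) = 129018/(-625 + 455) = 129018/(-170) = 129018*(-1/170) = -64509/85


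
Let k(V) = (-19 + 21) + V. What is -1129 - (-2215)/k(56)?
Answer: -63267/58 ≈ -1090.8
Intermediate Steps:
k(V) = 2 + V
-1129 - (-2215)/k(56) = -1129 - (-2215)/(2 + 56) = -1129 - (-2215)/58 = -1129 - 1*(-2215/58) = -1129 + 2215/58 = -63267/58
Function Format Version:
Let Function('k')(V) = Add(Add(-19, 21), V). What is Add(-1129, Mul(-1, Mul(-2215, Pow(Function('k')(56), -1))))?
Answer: Rational(-63267, 58) ≈ -1090.8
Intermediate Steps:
Function('k')(V) = Add(2, V)
Add(-1129, Mul(-1, Mul(-2215, Pow(Function('k')(56), -1)))) = Add(-1129, Mul(-1, Mul(-2215, Pow(Add(2, 56), -1)))) = Add(-1129, Mul(-1, Mul(-2215, Pow(58, -1)))) = Add(-1129, Mul(-1, Mul(-2215, Rational(1, 58)))) = Add(-1129, Mul(-1, Rational(-2215, 58))) = Add(-1129, Rational(2215, 58)) = Rational(-63267, 58)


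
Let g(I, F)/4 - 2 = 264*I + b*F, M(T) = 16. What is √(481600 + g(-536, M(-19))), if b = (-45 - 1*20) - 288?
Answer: 10*I*√1070 ≈ 327.11*I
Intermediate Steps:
b = -353 (b = (-45 - 20) - 288 = -65 - 288 = -353)
g(I, F) = 8 - 1412*F + 1056*I (g(I, F) = 8 + 4*(264*I - 353*F) = 8 + 4*(-353*F + 264*I) = 8 + (-1412*F + 1056*I) = 8 - 1412*F + 1056*I)
√(481600 + g(-536, M(-19))) = √(481600 + (8 - 1412*16 + 1056*(-536))) = √(481600 + (8 - 22592 - 566016)) = √(481600 - 588600) = √(-107000) = 10*I*√1070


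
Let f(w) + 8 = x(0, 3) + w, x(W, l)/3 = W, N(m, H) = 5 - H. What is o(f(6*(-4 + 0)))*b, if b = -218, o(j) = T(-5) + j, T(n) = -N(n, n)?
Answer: 9156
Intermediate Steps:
x(W, l) = 3*W
T(n) = -5 + n (T(n) = -(5 - n) = -5 + n)
f(w) = -8 + w (f(w) = -8 + (3*0 + w) = -8 + (0 + w) = -8 + w)
o(j) = -10 + j (o(j) = (-5 - 5) + j = -10 + j)
o(f(6*(-4 + 0)))*b = (-10 + (-8 + 6*(-4 + 0)))*(-218) = (-10 + (-8 + 6*(-4)))*(-218) = (-10 + (-8 - 24))*(-218) = (-10 - 32)*(-218) = -42*(-218) = 9156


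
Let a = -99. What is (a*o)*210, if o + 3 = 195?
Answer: -3991680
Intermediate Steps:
o = 192 (o = -3 + 195 = 192)
(a*o)*210 = -99*192*210 = -19008*210 = -3991680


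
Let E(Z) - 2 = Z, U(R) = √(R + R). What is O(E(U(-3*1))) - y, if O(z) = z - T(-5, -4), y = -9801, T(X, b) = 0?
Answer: 9803 + I*√6 ≈ 9803.0 + 2.4495*I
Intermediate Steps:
U(R) = √2*√R (U(R) = √(2*R) = √2*√R)
E(Z) = 2 + Z
O(z) = z (O(z) = z - 1*0 = z + 0 = z)
O(E(U(-3*1))) - y = (2 + √2*√(-3*1)) - 1*(-9801) = (2 + √2*√(-3)) + 9801 = (2 + √2*(I*√3)) + 9801 = (2 + I*√6) + 9801 = 9803 + I*√6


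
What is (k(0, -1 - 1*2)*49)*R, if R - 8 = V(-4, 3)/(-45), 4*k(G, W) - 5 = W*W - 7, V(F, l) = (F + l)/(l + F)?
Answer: 123137/180 ≈ 684.09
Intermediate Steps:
V(F, l) = 1 (V(F, l) = (F + l)/(F + l) = 1)
k(G, W) = -½ + W²/4 (k(G, W) = 5/4 + (W*W - 7)/4 = 5/4 + (W² - 7)/4 = 5/4 + (-7 + W²)/4 = 5/4 + (-7/4 + W²/4) = -½ + W²/4)
R = 359/45 (R = 8 + 1/(-45) = 8 + 1*(-1/45) = 8 - 1/45 = 359/45 ≈ 7.9778)
(k(0, -1 - 1*2)*49)*R = ((-½ + (-1 - 1*2)²/4)*49)*(359/45) = ((-½ + (-1 - 2)²/4)*49)*(359/45) = ((-½ + (¼)*(-3)²)*49)*(359/45) = ((-½ + (¼)*9)*49)*(359/45) = ((-½ + 9/4)*49)*(359/45) = ((7/4)*49)*(359/45) = (343/4)*(359/45) = 123137/180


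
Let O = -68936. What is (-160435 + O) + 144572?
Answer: -84799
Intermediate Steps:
(-160435 + O) + 144572 = (-160435 - 68936) + 144572 = -229371 + 144572 = -84799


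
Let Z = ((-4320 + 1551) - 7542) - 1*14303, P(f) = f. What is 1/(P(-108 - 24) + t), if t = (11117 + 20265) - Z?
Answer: 1/55864 ≈ 1.7901e-5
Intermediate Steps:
Z = -24614 (Z = (-2769 - 7542) - 14303 = -10311 - 14303 = -24614)
t = 55996 (t = (11117 + 20265) - 1*(-24614) = 31382 + 24614 = 55996)
1/(P(-108 - 24) + t) = 1/((-108 - 24) + 55996) = 1/(-132 + 55996) = 1/55864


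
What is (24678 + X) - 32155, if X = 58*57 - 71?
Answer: -4242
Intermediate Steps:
X = 3235 (X = 3306 - 71 = 3235)
(24678 + X) - 32155 = (24678 + 3235) - 32155 = 27913 - 32155 = -4242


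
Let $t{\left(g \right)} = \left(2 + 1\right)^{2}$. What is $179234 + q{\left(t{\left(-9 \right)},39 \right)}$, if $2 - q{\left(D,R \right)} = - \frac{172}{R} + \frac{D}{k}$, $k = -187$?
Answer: $\frac{1307200663}{7293} \approx 1.7924 \cdot 10^{5}$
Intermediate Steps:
$t{\left(g \right)} = 9$ ($t{\left(g \right)} = 3^{2} = 9$)
$q{\left(D,R \right)} = 2 + \frac{172}{R} + \frac{D}{187}$ ($q{\left(D,R \right)} = 2 - \left(- \frac{172}{R} + \frac{D}{-187}\right) = 2 - \left(- \frac{172}{R} + D \left(- \frac{1}{187}\right)\right) = 2 - \left(- \frac{172}{R} - \frac{D}{187}\right) = 2 + \left(\frac{172}{R} + \frac{D}{187}\right) = 2 + \frac{172}{R} + \frac{D}{187}$)
$179234 + q{\left(t{\left(-9 \right)},39 \right)} = 179234 + \left(2 + \frac{172}{39} + \frac{1}{187} \cdot 9\right) = 179234 + \left(2 + 172 \cdot \frac{1}{39} + \frac{9}{187}\right) = 179234 + \left(2 + \frac{172}{39} + \frac{9}{187}\right) = 179234 + \frac{47101}{7293} = \frac{1307200663}{7293}$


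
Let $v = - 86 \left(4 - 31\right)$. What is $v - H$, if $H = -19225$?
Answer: $21547$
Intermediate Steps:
$v = 2322$ ($v = \left(-86\right) \left(-27\right) = 2322$)
$v - H = 2322 - -19225 = 2322 + 19225 = 21547$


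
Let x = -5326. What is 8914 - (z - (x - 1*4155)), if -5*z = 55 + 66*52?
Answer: 652/5 ≈ 130.40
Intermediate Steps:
z = -3487/5 (z = -(55 + 66*52)/5 = -(55 + 3432)/5 = -⅕*3487 = -3487/5 ≈ -697.40)
8914 - (z - (x - 1*4155)) = 8914 - (-3487/5 - (-5326 - 1*4155)) = 8914 - (-3487/5 - (-5326 - 4155)) = 8914 - (-3487/5 - 1*(-9481)) = 8914 - (-3487/5 + 9481) = 8914 - 1*43918/5 = 8914 - 43918/5 = 652/5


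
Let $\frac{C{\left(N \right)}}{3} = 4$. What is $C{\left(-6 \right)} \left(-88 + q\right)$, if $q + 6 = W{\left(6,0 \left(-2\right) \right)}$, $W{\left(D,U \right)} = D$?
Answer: $-1056$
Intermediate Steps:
$q = 0$ ($q = -6 + 6 = 0$)
$C{\left(N \right)} = 12$ ($C{\left(N \right)} = 3 \cdot 4 = 12$)
$C{\left(-6 \right)} \left(-88 + q\right) = 12 \left(-88 + 0\right) = 12 \left(-88\right) = -1056$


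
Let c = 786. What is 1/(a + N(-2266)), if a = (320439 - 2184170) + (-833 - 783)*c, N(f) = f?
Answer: -1/3136173 ≈ -3.1886e-7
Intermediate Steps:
a = -3133907 (a = (320439 - 2184170) + (-833 - 783)*786 = -1863731 - 1616*786 = -1863731 - 1270176 = -3133907)
1/(a + N(-2266)) = 1/(-3133907 - 2266) = 1/(-3136173) = -1/3136173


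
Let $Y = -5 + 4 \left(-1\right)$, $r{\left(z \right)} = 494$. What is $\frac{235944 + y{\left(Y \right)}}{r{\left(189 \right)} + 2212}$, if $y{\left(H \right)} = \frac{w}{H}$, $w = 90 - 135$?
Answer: $\frac{235949}{2706} \approx 87.195$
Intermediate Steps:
$w = -45$ ($w = 90 - 135 = -45$)
$Y = -9$ ($Y = -5 - 4 = -9$)
$y{\left(H \right)} = - \frac{45}{H}$
$\frac{235944 + y{\left(Y \right)}}{r{\left(189 \right)} + 2212} = \frac{235944 - \frac{45}{-9}}{494 + 2212} = \frac{235944 - -5}{2706} = \left(235944 + 5\right) \frac{1}{2706} = 235949 \cdot \frac{1}{2706} = \frac{235949}{2706}$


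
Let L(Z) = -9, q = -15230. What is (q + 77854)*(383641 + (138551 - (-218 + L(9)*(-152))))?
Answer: 32629734208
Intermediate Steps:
(q + 77854)*(383641 + (138551 - (-218 + L(9)*(-152)))) = (-15230 + 77854)*(383641 + (138551 - (-218 - 9*(-152)))) = 62624*(383641 + (138551 - (-218 + 1368))) = 62624*(383641 + (138551 - 1*1150)) = 62624*(383641 + (138551 - 1150)) = 62624*(383641 + 137401) = 62624*521042 = 32629734208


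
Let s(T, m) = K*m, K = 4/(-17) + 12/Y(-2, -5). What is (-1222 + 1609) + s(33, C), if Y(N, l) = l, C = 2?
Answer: 32447/85 ≈ 381.73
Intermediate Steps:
K = -224/85 (K = 4/(-17) + 12/(-5) = 4*(-1/17) + 12*(-1/5) = -4/17 - 12/5 = -224/85 ≈ -2.6353)
s(T, m) = -224*m/85
(-1222 + 1609) + s(33, C) = (-1222 + 1609) - 224/85*2 = 387 - 448/85 = 32447/85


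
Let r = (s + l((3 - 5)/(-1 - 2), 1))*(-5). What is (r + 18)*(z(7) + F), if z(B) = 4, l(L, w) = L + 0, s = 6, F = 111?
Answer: -5290/3 ≈ -1763.3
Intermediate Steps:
l(L, w) = L
r = -100/3 (r = (6 + (3 - 5)/(-1 - 2))*(-5) = (6 - 2/(-3))*(-5) = (6 - 2*(-1/3))*(-5) = (6 + 2/3)*(-5) = (20/3)*(-5) = -100/3 ≈ -33.333)
(r + 18)*(z(7) + F) = (-100/3 + 18)*(4 + 111) = -46/3*115 = -5290/3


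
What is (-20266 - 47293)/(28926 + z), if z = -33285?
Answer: 67559/4359 ≈ 15.499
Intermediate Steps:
(-20266 - 47293)/(28926 + z) = (-20266 - 47293)/(28926 - 33285) = -67559/(-4359) = -67559*(-1/4359) = 67559/4359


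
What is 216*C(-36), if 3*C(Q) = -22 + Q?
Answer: -4176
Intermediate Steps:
C(Q) = -22/3 + Q/3 (C(Q) = (-22 + Q)/3 = -22/3 + Q/3)
216*C(-36) = 216*(-22/3 + (1/3)*(-36)) = 216*(-22/3 - 12) = 216*(-58/3) = -4176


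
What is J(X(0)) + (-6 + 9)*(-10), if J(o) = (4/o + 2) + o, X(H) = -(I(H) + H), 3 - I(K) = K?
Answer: -97/3 ≈ -32.333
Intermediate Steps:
I(K) = 3 - K
X(H) = -3 (X(H) = -((3 - H) + H) = -1*3 = -3)
J(o) = 2 + o + 4/o (J(o) = (2 + 4/o) + o = 2 + o + 4/o)
J(X(0)) + (-6 + 9)*(-10) = (2 - 3 + 4/(-3)) + (-6 + 9)*(-10) = (2 - 3 + 4*(-⅓)) + 3*(-10) = (2 - 3 - 4/3) - 30 = -7/3 - 30 = -97/3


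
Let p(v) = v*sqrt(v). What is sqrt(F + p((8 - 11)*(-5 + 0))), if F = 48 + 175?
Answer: sqrt(223 + 15*sqrt(15)) ≈ 16.766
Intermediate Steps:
p(v) = v**(3/2)
F = 223
sqrt(F + p((8 - 11)*(-5 + 0))) = sqrt(223 + ((8 - 11)*(-5 + 0))**(3/2)) = sqrt(223 + (-3*(-5))**(3/2)) = sqrt(223 + 15**(3/2)) = sqrt(223 + 15*sqrt(15))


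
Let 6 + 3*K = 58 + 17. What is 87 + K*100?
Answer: 2387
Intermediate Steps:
K = 23 (K = -2 + (58 + 17)/3 = -2 + (1/3)*75 = -2 + 25 = 23)
87 + K*100 = 87 + 23*100 = 87 + 2300 = 2387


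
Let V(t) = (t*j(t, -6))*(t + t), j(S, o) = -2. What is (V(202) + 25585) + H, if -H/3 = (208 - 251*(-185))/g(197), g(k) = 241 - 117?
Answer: -17206173/124 ≈ -1.3876e+5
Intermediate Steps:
g(k) = 124
H = -139929/124 (H = -3*(208 - 251*(-185))/124 = -3*(208 + 46435)/124 = -139929/124 ≈ -1128.5)
V(t) = -4*t² (V(t) = (t*(-2))*(t + t) = (-2*t)*(2*t) = -4*t²)
(V(202) + 25585) + H = (-4*202² + 25585) - 139929/124 = (-4*40804 + 25585) - 139929/124 = (-163216 + 25585) - 139929/124 = -137631 - 139929/124 = -17206173/124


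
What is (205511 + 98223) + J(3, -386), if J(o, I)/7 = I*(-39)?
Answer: 409112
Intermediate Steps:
J(o, I) = -273*I (J(o, I) = 7*(I*(-39)) = 7*(-39*I) = -273*I)
(205511 + 98223) + J(3, -386) = (205511 + 98223) - 273*(-386) = 303734 + 105378 = 409112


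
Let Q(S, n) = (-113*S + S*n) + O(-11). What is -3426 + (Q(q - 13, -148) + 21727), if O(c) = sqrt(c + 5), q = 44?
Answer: 10210 + I*sqrt(6) ≈ 10210.0 + 2.4495*I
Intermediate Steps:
O(c) = sqrt(5 + c)
Q(S, n) = -113*S + I*sqrt(6) + S*n (Q(S, n) = (-113*S + S*n) + sqrt(5 - 11) = (-113*S + S*n) + sqrt(-6) = (-113*S + S*n) + I*sqrt(6) = -113*S + I*sqrt(6) + S*n)
-3426 + (Q(q - 13, -148) + 21727) = -3426 + ((-113*(44 - 13) + I*sqrt(6) + (44 - 13)*(-148)) + 21727) = -3426 + ((-113*31 + I*sqrt(6) + 31*(-148)) + 21727) = -3426 + ((-3503 + I*sqrt(6) - 4588) + 21727) = -3426 + ((-8091 + I*sqrt(6)) + 21727) = -3426 + (13636 + I*sqrt(6)) = 10210 + I*sqrt(6)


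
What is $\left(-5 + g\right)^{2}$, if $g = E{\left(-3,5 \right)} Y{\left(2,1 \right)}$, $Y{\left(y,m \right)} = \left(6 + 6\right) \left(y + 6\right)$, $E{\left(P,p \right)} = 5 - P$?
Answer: $582169$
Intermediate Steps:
$Y{\left(y,m \right)} = 72 + 12 y$ ($Y{\left(y,m \right)} = 12 \left(6 + y\right) = 72 + 12 y$)
$g = 768$ ($g = \left(5 - -3\right) \left(72 + 12 \cdot 2\right) = \left(5 + 3\right) \left(72 + 24\right) = 8 \cdot 96 = 768$)
$\left(-5 + g\right)^{2} = \left(-5 + 768\right)^{2} = 763^{2} = 582169$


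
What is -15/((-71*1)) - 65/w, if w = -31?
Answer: 5080/2201 ≈ 2.3080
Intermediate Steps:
-15/((-71*1)) - 65/w = -15/((-71*1)) - 65/(-31) = -15/(-71) - 65*(-1/31) = -15*(-1/71) + 65/31 = 15/71 + 65/31 = 5080/2201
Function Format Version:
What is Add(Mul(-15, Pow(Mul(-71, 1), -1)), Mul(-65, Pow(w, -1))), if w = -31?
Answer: Rational(5080, 2201) ≈ 2.3080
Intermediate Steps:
Add(Mul(-15, Pow(Mul(-71, 1), -1)), Mul(-65, Pow(w, -1))) = Add(Mul(-15, Pow(Mul(-71, 1), -1)), Mul(-65, Pow(-31, -1))) = Add(Mul(-15, Pow(-71, -1)), Mul(-65, Rational(-1, 31))) = Add(Mul(-15, Rational(-1, 71)), Rational(65, 31)) = Add(Rational(15, 71), Rational(65, 31)) = Rational(5080, 2201)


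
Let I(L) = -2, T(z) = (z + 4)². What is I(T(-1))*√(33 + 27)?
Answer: -4*√15 ≈ -15.492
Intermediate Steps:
T(z) = (4 + z)²
I(T(-1))*√(33 + 27) = -2*√(33 + 27) = -4*√15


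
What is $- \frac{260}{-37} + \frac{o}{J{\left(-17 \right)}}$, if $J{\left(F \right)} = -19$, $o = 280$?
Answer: $- \frac{5420}{703} \approx -7.7098$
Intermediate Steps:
$- \frac{260}{-37} + \frac{o}{J{\left(-17 \right)}} = - \frac{260}{-37} + \frac{280}{-19} = \left(-260\right) \left(- \frac{1}{37}\right) + 280 \left(- \frac{1}{19}\right) = \frac{260}{37} - \frac{280}{19} = - \frac{5420}{703}$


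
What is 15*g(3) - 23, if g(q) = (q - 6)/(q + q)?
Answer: -61/2 ≈ -30.500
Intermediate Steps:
g(q) = (-6 + q)/(2*q) (g(q) = (-6 + q)/((2*q)) = (-6 + q)*(1/(2*q)) = (-6 + q)/(2*q))
15*g(3) - 23 = 15*((½)*(-6 + 3)/3) - 23 = 15*((½)*(⅓)*(-3)) - 23 = 15*(-½) - 23 = -15/2 - 23 = -61/2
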